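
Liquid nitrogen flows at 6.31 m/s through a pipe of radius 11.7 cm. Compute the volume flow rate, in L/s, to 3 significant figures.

Q = 271 L/s

Q = A·v = 0.0430 m² × 6.31 m/s = 0.271 m³/s.
Converting: 0.271 m³/s × 1000 = 271 L/s.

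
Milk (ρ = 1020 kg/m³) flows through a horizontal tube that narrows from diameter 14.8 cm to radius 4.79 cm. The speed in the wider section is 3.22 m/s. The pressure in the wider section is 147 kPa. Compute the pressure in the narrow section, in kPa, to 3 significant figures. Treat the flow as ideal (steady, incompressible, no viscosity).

By continuity, v₂ = v₁·A₁/A₂ = 3.22·(172/72.1) = 7.69 m/s.
The pipe is horizontal, so Bernoulli reduces to P₁ + ½ρv₁² = P₂ + ½ρv₂².
P₂ = P₁ − ½ρ(v₂² − v₁²) = 147000 − ½·1020·(7.69² − 3.22²) = 147000 − 24800 = 122000 Pa.

P₂ = 122 kPa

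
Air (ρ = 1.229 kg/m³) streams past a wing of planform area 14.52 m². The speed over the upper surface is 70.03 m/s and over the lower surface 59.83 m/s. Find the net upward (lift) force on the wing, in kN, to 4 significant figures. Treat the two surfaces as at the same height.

The faster flow above has the lower pressure; Bernoulli (same height) gives ΔP = ½ρ(v_up² − v_low²).
ΔP = ½·1.229·(70.03² − 59.83²) = 813.9 Pa.
Lift = ΔP · A = 813.9 × 14.52 = 11820 N.

11.82 kN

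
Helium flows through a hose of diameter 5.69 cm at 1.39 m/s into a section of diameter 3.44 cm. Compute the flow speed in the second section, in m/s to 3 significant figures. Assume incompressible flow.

By continuity, v₂ = v₁·A₁/A₂ = 1.39·(25.4/9.29) = 3.80 m/s.

3.80 m/s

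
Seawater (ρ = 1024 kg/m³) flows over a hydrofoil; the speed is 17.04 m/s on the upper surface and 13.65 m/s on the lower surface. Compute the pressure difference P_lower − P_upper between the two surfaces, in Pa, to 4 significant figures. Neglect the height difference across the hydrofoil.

ΔP = 53270 Pa

Bernoulli (same height): P_lower − P_upper = ½ρ(v_upper² − v_lower²).
ΔP = ½·1024·(17.04² − 13.65²) = 53270 Pa.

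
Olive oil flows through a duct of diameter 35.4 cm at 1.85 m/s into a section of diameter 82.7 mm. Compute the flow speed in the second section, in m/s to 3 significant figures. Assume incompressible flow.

v₂ ≈ 33.9 m/s

The volume flow rate is constant, so v₂ = (A₁/A₂)v₁ = (984/53.7)·1.85 = 33.9 m/s.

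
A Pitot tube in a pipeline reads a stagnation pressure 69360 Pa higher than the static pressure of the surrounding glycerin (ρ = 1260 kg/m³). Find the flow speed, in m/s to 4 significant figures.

10.49 m/s

At the stagnation point the flow is brought to rest, so Bernoulli gives P_stag − P_static = ½ρv².
v = √(2ΔP/ρ) = √(2·69360/1260) = 10.49 m/s.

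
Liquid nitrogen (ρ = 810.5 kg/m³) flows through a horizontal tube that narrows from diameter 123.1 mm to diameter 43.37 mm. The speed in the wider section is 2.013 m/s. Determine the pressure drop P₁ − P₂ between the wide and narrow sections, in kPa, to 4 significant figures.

ΔP = 104.9 kPa

By continuity, v₂ = v₁·A₁/A₂ = 2.013·(119.0/14.77) = 16.22 m/s.
Along the horizontal streamline, P + ½ρv² is constant.
P₁ − P₂ = ½·810.5·(16.22² − 2.013²) = ½·810.5·259.0 = 104900 Pa.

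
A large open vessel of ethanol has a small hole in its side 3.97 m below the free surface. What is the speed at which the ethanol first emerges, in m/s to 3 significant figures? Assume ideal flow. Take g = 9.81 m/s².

v ≈ 8.83 m/s

The surface is effectively still and both ends are open, so ½v² = gh and v = √(2·9.81·3.97) = 8.83 m/s.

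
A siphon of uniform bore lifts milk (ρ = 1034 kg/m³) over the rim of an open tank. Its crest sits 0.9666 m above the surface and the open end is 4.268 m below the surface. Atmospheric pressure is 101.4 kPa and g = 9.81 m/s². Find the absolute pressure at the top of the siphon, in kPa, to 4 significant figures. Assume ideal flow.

Bernoulli surface→outlet gives ½v² = g·h_out, so v = √(2·9.81·4.268) = 9.151 m/s.
Continuity keeps v the same throughout the tube; from surface to crest, P_atm + 0 = P_top + ½ρv² + ρg·h_top.
P_top = 101400 − ½·1034·9.151² − 1034·9.81·0.9666 = 48300 Pa.

P_top ≈ 48.30 kPa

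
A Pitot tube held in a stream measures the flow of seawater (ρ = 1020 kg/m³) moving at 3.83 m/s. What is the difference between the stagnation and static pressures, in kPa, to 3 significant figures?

At the stagnation point the flow is brought to rest, so Bernoulli gives P_stag − P_static = ½ρv².
ΔP = ½·1020·3.83² = 7480 Pa.

ΔP = 7.48 kPa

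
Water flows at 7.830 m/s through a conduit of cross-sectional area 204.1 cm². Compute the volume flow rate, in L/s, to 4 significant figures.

Q ≈ 159.8 L/s

Q = A·v = 0.02041 m² × 7.830 m/s = 0.1598 m³/s.
Converting: 0.1598 m³/s × 1000 = 159.8 L/s.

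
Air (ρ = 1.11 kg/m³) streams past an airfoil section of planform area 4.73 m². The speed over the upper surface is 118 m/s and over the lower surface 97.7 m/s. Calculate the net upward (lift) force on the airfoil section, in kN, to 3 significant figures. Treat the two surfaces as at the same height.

F ≈ 11.5 kN

The faster flow above has the lower pressure; Bernoulli (same height) gives ΔP = ½ρ(v_up² − v_low²).
ΔP = ½·1.11·(118² − 97.7²) = 2430 Pa.
Lift = ΔP · A = 2430 × 4.73 = 11500 N.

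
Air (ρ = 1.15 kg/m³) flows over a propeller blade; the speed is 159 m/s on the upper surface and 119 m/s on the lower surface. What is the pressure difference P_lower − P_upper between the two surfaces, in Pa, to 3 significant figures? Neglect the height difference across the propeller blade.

6390 Pa

With negligible Δh, P + ½ρv² is constant, so P_low − P_up = ½ρ(v_up² − v_low²).
ΔP = ½·1.15·(159² − 119²) = 6390 Pa.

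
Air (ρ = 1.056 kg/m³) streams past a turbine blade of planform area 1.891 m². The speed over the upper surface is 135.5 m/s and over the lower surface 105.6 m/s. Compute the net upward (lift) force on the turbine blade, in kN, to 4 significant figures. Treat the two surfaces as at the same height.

The faster flow above has the lower pressure; Bernoulli (same height) gives ΔP = ½ρ(v_up² − v_low²).
ΔP = ½·1.056·(135.5² − 105.6²) = 3806 Pa.
Lift = ΔP · A = 3806 × 1.891 = 7198 N.

F = 7.198 kN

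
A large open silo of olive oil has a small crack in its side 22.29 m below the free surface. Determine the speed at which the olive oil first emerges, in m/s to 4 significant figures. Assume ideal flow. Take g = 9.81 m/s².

The surface is effectively still and both ends are open, so ½v² = gh and v = √(2·9.81·22.29) = 20.91 m/s.

v ≈ 20.91 m/s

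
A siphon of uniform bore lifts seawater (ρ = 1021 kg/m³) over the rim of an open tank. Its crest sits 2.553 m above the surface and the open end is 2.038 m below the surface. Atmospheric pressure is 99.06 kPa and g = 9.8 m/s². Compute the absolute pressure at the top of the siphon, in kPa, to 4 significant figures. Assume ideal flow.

P_top ≈ 53.12 kPa

Bernoulli surface→outlet gives ½v² = g·h_out, so v = √(2·9.8·2.038) = 6.320 m/s.
Continuity keeps v the same throughout the tube; from surface to crest, P_atm + 0 = P_top + ½ρv² + ρg·h_top.
P_top = 99060 − ½·1021·6.320² − 1021·9.8·2.553 = 53120 Pa.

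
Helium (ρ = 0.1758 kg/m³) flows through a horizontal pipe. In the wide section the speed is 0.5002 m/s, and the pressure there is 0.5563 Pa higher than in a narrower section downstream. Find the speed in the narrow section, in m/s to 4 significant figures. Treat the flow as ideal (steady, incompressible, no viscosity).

With h₁ = h₂, rearranging Bernoulli gives v₂ = √(v₁² + 2ΔP/ρ).
v₂ = √(0.5002² + 2·0.5563/0.1758) = √(0.2502 + 6.329) = 2.565 m/s.

v₂ ≈ 2.565 m/s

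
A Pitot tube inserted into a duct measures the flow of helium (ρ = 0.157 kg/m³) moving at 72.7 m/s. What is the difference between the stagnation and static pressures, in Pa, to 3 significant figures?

ΔP = 415 Pa

The dynamic pressure equals the rise in static pressure at the stagnation point: ΔP = ½ρv².
ΔP = ½·0.157·72.7² = 415 Pa.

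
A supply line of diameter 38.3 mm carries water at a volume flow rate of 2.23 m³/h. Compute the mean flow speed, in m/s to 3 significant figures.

v ≈ 0.538 m/s

Q = 2.23 m³/h = 0.000619 m³/s.
v = Q/A = 0.000619 / 0.00115 = 0.538 m/s.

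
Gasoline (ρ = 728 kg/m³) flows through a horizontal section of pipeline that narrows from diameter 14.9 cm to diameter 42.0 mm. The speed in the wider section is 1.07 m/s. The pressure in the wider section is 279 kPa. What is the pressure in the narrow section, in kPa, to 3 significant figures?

P₂ ≈ 213 kPa

The volume flow rate is constant, so v₂ = (A₁/A₂)v₁ = (174/13.9)·1.07 = 13.5 m/s.
The pipe is horizontal, so Bernoulli reduces to P₁ + ½ρv₁² = P₂ + ½ρv₂².
P₂ = P₁ − ½ρ(v₂² − v₁²) = 279000 − ½·728·(13.5² − 1.07²) = 279000 − 65600 = 213000 Pa.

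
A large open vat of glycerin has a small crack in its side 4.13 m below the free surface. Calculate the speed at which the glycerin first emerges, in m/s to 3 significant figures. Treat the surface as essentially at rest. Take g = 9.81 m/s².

9.00 m/s

With the surface at rest and both surface and jet at atmospheric pressure, Bernoulli gives ρg h = ½ρv², so v = √(2gh) = √(2·9.81·4.13) = 9.00 m/s.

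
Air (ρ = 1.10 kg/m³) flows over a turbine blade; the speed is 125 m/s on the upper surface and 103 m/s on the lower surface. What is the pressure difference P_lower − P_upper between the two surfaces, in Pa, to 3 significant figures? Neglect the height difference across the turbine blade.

ΔP = 2760 Pa

The pressure is lower where the speed is higher: ΔP = ½ρ(v_up² − v_low²).
ΔP = ½·1.10·(125² − 103²) = 2760 Pa.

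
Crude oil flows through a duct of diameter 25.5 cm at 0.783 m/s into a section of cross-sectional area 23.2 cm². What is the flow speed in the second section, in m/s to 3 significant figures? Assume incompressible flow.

v₂ = 17.2 m/s

By continuity, v₂ = v₁·A₁/A₂ = 0.783·(511/23.2) = 17.2 m/s.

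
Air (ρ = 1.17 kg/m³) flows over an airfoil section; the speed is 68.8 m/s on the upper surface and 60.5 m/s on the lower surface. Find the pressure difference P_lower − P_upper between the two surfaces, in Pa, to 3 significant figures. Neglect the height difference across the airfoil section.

Bernoulli (same height): P_lower − P_upper = ½ρ(v_upper² − v_lower²).
ΔP = ½·1.17·(68.8² − 60.5²) = 628 Pa.

ΔP ≈ 628 Pa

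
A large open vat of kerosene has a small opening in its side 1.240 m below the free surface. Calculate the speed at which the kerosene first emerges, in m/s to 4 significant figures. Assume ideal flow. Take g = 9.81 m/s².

Torricelli's result v = √(2gh) gives v = √(2·9.81·1.240) = 4.932 m/s.

v ≈ 4.932 m/s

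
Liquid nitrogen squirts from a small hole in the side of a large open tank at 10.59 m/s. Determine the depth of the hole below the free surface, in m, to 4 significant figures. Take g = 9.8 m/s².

Inverting v = √(2gh) gives h = v² / 2g.
h = 10.59²/(2·9.8) = 112.1/19.60 = 5.722 m.

h ≈ 5.722 m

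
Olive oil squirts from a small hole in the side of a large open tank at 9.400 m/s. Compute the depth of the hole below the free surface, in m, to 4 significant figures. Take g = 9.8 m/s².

h ≈ 4.508 m

Torricelli: v = √(2gh), so h = v²/(2g).
h = 9.400²/(2·9.8) = 88.36/19.60 = 4.508 m.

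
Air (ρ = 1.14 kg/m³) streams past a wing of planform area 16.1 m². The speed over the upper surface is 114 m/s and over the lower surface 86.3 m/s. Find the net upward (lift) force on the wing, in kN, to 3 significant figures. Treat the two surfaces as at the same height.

F = 50.9 kN

The faster flow above has the lower pressure; Bernoulli (same height) gives ΔP = ½ρ(v_up² − v_low²).
ΔP = ½·1.14·(114² − 86.3²) = 3160 Pa.
Lift = ΔP · A = 3160 × 16.1 = 50900 N.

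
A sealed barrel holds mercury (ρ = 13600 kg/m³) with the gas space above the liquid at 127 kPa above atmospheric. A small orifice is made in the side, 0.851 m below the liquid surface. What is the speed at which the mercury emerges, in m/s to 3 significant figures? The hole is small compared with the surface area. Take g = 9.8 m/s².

5.95 m/s

Take point 1 at the surface (v₁ ≈ 0) and point 2 at the hole (at atmospheric pressure). Bernoulli: P₁ + ρg h = P_atm + ½ρv₂².
With P₁ − P_atm = 127000 Pa, v₂ = √(2gh + 2ΔP/ρ) = √(2·9.8·0.851 + 2·127000/13600) = 5.95 m/s.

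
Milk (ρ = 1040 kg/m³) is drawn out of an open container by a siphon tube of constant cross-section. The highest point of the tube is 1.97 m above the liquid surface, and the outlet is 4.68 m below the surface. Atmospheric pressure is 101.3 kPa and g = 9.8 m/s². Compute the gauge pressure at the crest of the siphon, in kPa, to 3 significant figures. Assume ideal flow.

Bernoulli surface→outlet gives ½v² = g·h_out, so v = √(2·9.8·4.68) = 9.58 m/s.
Continuity keeps v the same throughout the tube; from surface to crest, P_atm + 0 = P_top + ½ρv² + ρg·h_top.
P_top = 101300 − ½·1040·9.58² − 1040·9.8·1.97 = 33500 Pa. So P_gauge = P_top − P_atm = -67800 Pa.

P_gauge = -67.8 kPa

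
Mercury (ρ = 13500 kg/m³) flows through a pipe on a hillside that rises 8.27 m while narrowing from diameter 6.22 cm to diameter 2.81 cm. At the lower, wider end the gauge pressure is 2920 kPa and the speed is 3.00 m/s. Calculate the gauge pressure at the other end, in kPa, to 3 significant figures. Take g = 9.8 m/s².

P₂ = 428 kPa

Mass conservation (A₁v₁ = A₂v₂) gives v₂ = 3.00 × 30.4/6.20 = 14.7 m/s.
Energy conservation along the streamline gives P₂ = P₁ − ½ρ(v₂² − v₁²) − ρg(h₂ − h₁).
P₂ = 2920000 + ½·13500·(3.00² − 14.7²) − 13500·9.8·(+8.27) = 2920000 + (-1400000) − (1090000) = 428000 Pa.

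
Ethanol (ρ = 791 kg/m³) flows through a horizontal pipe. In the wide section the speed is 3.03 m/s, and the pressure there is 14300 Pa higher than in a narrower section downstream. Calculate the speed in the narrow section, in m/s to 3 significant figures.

Along the level pipe P + ½ρv² is conserved, hence v₂² = v₁² + 2(P₁ − P₂)/ρ.
v₂ = √(3.03² + 2·14300/791) = √(9.18 + 36.2) = 6.73 m/s.

v₂ ≈ 6.73 m/s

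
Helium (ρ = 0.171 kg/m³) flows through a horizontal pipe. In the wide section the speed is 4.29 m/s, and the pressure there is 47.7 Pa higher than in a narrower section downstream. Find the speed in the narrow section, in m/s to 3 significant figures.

Along the level pipe P + ½ρv² is conserved, hence v₂² = v₁² + 2(P₁ − P₂)/ρ.
v₂ = √(4.29² + 2·47.7/0.171) = √(18.4 + 558) = 24.0 m/s.

v₂ ≈ 24.0 m/s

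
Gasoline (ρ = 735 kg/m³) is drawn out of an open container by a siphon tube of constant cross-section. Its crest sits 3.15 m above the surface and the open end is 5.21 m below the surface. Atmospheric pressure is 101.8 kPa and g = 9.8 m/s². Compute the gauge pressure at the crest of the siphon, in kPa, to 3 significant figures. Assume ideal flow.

-60.2 kPa

Bernoulli surface→outlet gives ½v² = g·h_out, so v = √(2·9.8·5.21) = 10.1 m/s.
With constant cross-section the crest speed equals v; applying Bernoulli from the surface up to the crest, P_top = P_atm − ½ρv² − ρg·h_top.
P_top = 101800 − ½·735·10.1² − 735·9.8·3.15 = 41600 Pa. So P_gauge = P_top − P_atm = -60200 Pa.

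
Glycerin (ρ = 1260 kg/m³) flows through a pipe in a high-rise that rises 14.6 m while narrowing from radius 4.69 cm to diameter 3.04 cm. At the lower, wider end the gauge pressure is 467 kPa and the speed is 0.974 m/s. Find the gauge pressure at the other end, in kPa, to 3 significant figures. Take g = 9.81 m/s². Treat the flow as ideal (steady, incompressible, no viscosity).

P₂ = 233 kPa

Continuity gives A₁v₁ = A₂v₂, so v₂ = (69.1 cm²)/(7.26 cm²) × 0.974 m/s = 9.27 m/s.
Applying Bernoulli between the two ends and solving for P₂: P₂ = P₁ + ½ρ(v₁² − v₂²) − ρgΔh.
P₂ = 467000 + ½·1260·(0.974² − 9.27²) − 1260·9.81·(+14.6) = 467000 + (-53600) − (180000) = 233000 Pa.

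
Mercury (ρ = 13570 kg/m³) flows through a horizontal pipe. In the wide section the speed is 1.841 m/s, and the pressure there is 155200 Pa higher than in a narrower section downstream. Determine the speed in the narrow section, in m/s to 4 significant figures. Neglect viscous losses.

5.125 m/s

Along the level pipe P + ½ρv² is conserved, hence v₂² = v₁² + 2(P₁ − P₂)/ρ.
v₂ = √(1.841² + 2·155200/13570) = √(3.389 + 22.87) = 5.125 m/s.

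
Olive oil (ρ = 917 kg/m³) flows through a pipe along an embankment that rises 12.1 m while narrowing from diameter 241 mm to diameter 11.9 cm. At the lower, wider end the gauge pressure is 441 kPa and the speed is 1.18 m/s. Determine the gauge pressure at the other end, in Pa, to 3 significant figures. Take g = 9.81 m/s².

P₂ = 322000 Pa

Mass conservation (A₁v₁ = A₂v₂) gives v₂ = 1.18 × 456/111 = 4.84 m/s.
Energy conservation along the streamline gives P₂ = P₁ − ½ρ(v₂² − v₁²) − ρg(h₂ − h₁).
P₂ = 441000 + ½·917·(1.18² − 4.84²) − 917·9.81·(+12.1) = 441000 + (-10100) − (109000) = 322000 Pa.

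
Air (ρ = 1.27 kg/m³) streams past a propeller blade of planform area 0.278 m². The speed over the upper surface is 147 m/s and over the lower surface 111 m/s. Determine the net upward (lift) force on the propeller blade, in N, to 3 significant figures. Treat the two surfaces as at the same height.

With equal heights on the two surfaces, Bernoulli gives P_lower − P_upper = ½ρ(v_upper² − v_lower²).
ΔP = ½·1.27·(147² − 111²) = 5900 Pa.
Lift = ΔP · A = 5900 × 0.278 = 1640 N.

1640 N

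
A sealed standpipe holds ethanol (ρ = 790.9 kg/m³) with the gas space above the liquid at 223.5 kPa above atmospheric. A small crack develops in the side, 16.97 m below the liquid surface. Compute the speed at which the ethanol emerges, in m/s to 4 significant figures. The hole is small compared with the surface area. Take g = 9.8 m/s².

v ≈ 29.96 m/s

Take point 1 at the surface (v₁ ≈ 0) and point 2 at the hole (at atmospheric pressure). Bernoulli: P₁ + ρg h = P_atm + ½ρv₂².
With P₁ − P_atm = 223500 Pa, v₂ = √(2gh + 2ΔP/ρ) = √(2·9.8·16.97 + 2·223500/790.9) = 29.96 m/s.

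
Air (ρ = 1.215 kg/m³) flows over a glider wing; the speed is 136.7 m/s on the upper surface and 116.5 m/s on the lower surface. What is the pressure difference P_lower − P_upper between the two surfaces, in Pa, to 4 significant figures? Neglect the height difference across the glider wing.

Bernoulli (same height): P_lower − P_upper = ½ρ(v_upper² − v_lower²).
ΔP = ½·1.215·(136.7² − 116.5²) = 3107 Pa.

ΔP ≈ 3107 Pa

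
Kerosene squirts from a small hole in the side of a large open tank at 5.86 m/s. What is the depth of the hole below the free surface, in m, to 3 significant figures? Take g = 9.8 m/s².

Inverting v = √(2gh) gives h = v² / 2g.
h = 5.86²/(2·9.8) = 34.3/19.60 = 1.75 m.

1.75 m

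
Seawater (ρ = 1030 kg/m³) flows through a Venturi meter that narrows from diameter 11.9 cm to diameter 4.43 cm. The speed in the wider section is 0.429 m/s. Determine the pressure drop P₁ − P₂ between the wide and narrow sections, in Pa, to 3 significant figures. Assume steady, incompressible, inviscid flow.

ΔP = 4840 Pa

The volume flow rate is constant, so v₂ = (A₁/A₂)v₁ = (111/15.4)·0.429 = 3.10 m/s.
Bernoulli (h₁ = h₂): P₁ − P₂ = ½ρ(v₂² − v₁²).
P₁ − P₂ = ½·1030·(3.10² − 0.429²) = ½·1030·9.40 = 4840 Pa.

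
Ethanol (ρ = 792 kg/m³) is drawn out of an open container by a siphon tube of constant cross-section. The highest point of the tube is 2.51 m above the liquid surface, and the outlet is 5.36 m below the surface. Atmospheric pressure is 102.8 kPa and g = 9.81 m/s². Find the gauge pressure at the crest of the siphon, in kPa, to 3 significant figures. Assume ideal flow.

P_gauge ≈ -61.1 kPa

The outlet speed comes from Torricelli: v = √(2g·5.36) = 10.3 m/s.
Continuity keeps v the same throughout the tube; from surface to crest, P_atm + 0 = P_top + ½ρv² + ρg·h_top.
P_top = 102800 − ½·792·10.3² − 792·9.81·2.51 = 41700 Pa. So P_gauge = P_top − P_atm = -61100 Pa.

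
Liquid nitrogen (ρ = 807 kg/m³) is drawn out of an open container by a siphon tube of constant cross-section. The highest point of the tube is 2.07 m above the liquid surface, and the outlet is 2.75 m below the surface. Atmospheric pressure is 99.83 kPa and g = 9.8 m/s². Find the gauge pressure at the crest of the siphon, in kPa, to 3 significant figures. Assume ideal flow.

P_gauge = -38.1 kPa

Bernoulli surface→outlet gives ½v² = g·h_out, so v = √(2·9.8·2.75) = 7.34 m/s.
The bore is uniform, so the speed at the crest is the same v. Bernoulli surface→crest: P_atm = P_top + ½ρv² + ρg·h_top.
P_top = 99830 − ½·807·7.34² − 807·9.8·2.07 = 61700 Pa. So P_gauge = P_top − P_atm = -38100 Pa.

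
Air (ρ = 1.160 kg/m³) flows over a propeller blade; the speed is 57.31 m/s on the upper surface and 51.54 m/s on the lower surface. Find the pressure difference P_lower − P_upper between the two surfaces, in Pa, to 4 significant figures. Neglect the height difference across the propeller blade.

Bernoulli (same height): P_lower − P_upper = ½ρ(v_upper² − v_lower²).
ΔP = ½·1.160·(57.31² − 51.54²) = 364.3 Pa.

364.3 Pa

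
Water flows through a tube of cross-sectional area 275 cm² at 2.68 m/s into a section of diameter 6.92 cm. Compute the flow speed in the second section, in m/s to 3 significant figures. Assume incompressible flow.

Mass conservation (A₁v₁ = A₂v₂) gives v₂ = 2.68 × 275/37.6 = 19.6 m/s.

v₂ ≈ 19.6 m/s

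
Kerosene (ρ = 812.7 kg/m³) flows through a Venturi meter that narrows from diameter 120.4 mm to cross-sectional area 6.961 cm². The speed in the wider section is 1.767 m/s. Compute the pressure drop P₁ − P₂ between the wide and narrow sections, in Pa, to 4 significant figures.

ΔP ≈ 338100 Pa

Mass conservation (A₁v₁ = A₂v₂) gives v₂ = 1.767 × 113.9/6.961 = 28.90 m/s.
Along the horizontal streamline, P + ½ρv² is constant.
P₁ − P₂ = ½·812.7·(28.90² − 1.767²) = ½·812.7·832.1 = 338100 Pa.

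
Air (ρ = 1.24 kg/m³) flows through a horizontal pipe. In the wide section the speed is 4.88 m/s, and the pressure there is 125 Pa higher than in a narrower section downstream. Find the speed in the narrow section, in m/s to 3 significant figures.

Along the level pipe P + ½ρv² is conserved, hence v₂² = v₁² + 2(P₁ − P₂)/ρ.
v₂ = √(4.88² + 2·125/1.24) = √(23.8 + 202) = 15.0 m/s.

15.0 m/s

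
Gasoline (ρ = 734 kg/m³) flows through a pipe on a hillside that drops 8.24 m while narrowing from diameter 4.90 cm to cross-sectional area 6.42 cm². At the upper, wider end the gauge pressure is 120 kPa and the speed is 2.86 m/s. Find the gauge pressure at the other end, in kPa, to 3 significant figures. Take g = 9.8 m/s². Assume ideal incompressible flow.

Mass conservation (A₁v₁ = A₂v₂) gives v₂ = 2.86 × 18.9/6.42 = 8.40 m/s.
Applying Bernoulli between the two ends and solving for P₂: P₂ = P₁ + ½ρ(v₁² − v₂²) − ρgΔh.
P₂ = 120000 + ½·734·(2.86² − 8.40²) − 734·9.8·(−8.24) = 120000 + (-22900) − (-59300) = 156000 Pa.

P₂ ≈ 156 kPa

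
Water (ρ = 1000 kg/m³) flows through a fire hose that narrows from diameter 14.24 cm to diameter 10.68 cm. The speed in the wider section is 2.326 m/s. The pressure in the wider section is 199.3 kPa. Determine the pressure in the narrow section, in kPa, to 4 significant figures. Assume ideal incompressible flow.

By continuity, v₂ = v₁·A₁/A₂ = 2.326·(159.3/89.58) = 4.135 m/s.
Along the horizontal streamline, P + ½ρv² is constant.
P₂ = P₁ − ½ρ(v₂² − v₁²) = 199300 − ½·1000·(4.135² − 2.326²) = 199300 − 5844 = 193500 Pa.

P₂ = 193.5 kPa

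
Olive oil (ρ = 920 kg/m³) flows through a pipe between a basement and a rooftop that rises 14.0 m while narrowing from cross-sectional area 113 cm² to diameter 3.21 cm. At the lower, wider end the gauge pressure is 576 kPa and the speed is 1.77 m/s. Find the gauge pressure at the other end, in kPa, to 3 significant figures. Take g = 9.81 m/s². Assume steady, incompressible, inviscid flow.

P₂ ≈ 170 kPa

By continuity, v₂ = v₁·A₁/A₂ = 1.77·(113/8.09) = 24.7 m/s.
Bernoulli: P₁ + ½ρv₁² + ρg h₁ = P₂ + ½ρv₂² + ρg h₂, so P₂ = P₁ + ½ρ(v₁² − v₂²) − ρg(h₂ − h₁).
P₂ = 576000 + ½·920·(1.77² − 24.7²) − 920·9.81·(+14.0) = 576000 + (-280000) − (126000) = 170000 Pa.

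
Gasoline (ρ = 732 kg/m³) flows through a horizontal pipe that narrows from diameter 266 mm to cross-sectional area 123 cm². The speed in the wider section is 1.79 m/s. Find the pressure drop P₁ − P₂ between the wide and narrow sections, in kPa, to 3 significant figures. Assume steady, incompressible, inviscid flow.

Mass conservation (A₁v₁ = A₂v₂) gives v₂ = 1.79 × 556/123 = 8.09 m/s.
Bernoulli (h₁ = h₂): P₁ − P₂ = ½ρ(v₂² − v₁²).
P₁ − P₂ = ½·732·(8.09² − 1.79²) = ½·732·62.2 = 22800 Pa.

ΔP ≈ 22.8 kPa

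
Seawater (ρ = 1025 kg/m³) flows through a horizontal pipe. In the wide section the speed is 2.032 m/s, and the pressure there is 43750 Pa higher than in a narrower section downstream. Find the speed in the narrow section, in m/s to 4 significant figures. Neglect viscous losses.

With h₁ = h₂, rearranging Bernoulli gives v₂ = √(v₁² + 2ΔP/ρ).
v₂ = √(2.032² + 2·43750/1025) = √(4.129 + 85.37) = 9.460 m/s.

v₂ ≈ 9.460 m/s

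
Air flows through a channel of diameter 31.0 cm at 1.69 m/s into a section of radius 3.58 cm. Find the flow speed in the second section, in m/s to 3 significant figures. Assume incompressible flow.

Continuity gives A₁v₁ = A₂v₂, so v₂ = (755 cm²)/(40.3 cm²) × 1.69 m/s = 31.7 m/s.

v₂ ≈ 31.7 m/s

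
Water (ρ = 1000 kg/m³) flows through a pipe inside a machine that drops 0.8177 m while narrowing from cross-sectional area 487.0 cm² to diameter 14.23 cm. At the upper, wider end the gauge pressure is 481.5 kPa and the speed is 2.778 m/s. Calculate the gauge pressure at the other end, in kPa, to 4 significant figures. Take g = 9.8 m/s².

Mass conservation (A₁v₁ = A₂v₂) gives v₂ = 2.778 × 487.0/159.0 = 8.507 m/s.
Energy conservation along the streamline gives P₂ = P₁ − ½ρ(v₂² − v₁²) − ρg(h₂ − h₁).
P₂ = 481500 + ½·1000·(2.778² − 8.507²) − 1000·9.8·(−0.8177) = 481500 + (-32320) − (-8013) = 457200 Pa.

457.2 kPa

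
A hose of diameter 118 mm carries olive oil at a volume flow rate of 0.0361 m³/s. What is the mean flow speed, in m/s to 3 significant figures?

v = 3.30 m/s

Q = 0.0361 m³/s = 0.0361 m³/s.
v = Q/A = 0.0361 / 0.0109 = 3.30 m/s.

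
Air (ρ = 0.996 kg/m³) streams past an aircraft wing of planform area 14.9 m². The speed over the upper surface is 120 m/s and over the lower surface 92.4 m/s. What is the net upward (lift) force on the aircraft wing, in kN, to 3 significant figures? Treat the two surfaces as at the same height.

The faster flow above has the lower pressure; Bernoulli (same height) gives ΔP = ½ρ(v_up² − v_low²).
ΔP = ½·0.996·(120² − 92.4²) = 2920 Pa.
Lift = ΔP · A = 2920 × 14.9 = 43500 N.

43.5 kN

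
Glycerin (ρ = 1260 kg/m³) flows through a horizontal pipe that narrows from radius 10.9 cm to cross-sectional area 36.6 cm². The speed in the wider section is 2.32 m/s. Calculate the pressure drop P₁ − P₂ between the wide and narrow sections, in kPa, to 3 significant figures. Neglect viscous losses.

349 kPa

Mass conservation (A₁v₁ = A₂v₂) gives v₂ = 2.32 × 373/36.6 = 23.7 m/s.
Along the horizontal streamline, P + ½ρv² is constant.
P₁ − P₂ = ½·1260·(23.7² − 2.32²) = ½·1260·554 = 349000 Pa.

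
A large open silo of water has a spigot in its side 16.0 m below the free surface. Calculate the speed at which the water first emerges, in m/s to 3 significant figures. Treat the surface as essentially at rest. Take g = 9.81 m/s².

17.7 m/s

Torricelli's result v = √(2gh) gives v = √(2·9.81·16.0) = 17.7 m/s.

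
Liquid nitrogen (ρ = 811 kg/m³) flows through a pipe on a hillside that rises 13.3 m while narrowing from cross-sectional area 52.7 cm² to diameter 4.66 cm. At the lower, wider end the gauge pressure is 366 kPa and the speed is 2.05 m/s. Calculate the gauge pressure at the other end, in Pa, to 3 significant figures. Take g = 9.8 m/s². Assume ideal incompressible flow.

Mass conservation (A₁v₁ = A₂v₂) gives v₂ = 2.05 × 52.7/17.1 = 6.33 m/s.
Bernoulli: P₁ + ½ρv₁² + ρg h₁ = P₂ + ½ρv₂² + ρg h₂, so P₂ = P₁ + ½ρ(v₁² − v₂²) − ρg(h₂ − h₁).
P₂ = 366000 + ½·811·(2.05² − 6.33²) − 811·9.8·(+13.3) = 366000 + (-14600) − (106000) = 246000 Pa.

P₂ ≈ 246000 Pa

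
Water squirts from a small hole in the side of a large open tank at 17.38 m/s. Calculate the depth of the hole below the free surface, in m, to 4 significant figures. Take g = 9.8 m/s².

For a small hole in a large open tank, ½v² = gh, giving h = v²/(2g).
h = 17.38²/(2·9.8) = 302.1/19.60 = 15.41 m.

15.41 m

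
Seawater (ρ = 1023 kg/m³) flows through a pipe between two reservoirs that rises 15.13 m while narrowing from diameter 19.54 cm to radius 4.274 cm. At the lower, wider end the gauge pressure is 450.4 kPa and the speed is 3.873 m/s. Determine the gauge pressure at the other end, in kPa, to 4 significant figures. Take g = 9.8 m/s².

By continuity, v₂ = v₁·A₁/A₂ = 3.873·(299.9/57.39) = 20.24 m/s.
Bernoulli: P₁ + ½ρv₁² + ρg h₁ = P₂ + ½ρv₂² + ρg h₂, so P₂ = P₁ + ½ρ(v₁² − v₂²) − ρg(h₂ − h₁).
P₂ = 450400 + ½·1023·(3.873² − 20.24²) − 1023·9.8·(+15.13) = 450400 + (-201800) − (151700) = 96890 Pa.

P₂ ≈ 96.89 kPa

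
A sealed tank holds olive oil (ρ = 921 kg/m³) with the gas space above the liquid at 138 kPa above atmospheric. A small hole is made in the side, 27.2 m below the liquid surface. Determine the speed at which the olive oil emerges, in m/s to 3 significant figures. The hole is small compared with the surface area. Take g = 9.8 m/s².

Take point 1 at the surface (v₁ ≈ 0) and point 2 at the hole (at atmospheric pressure). Bernoulli: P₁ + ρg h = P_atm + ½ρv₂².
With P₁ − P_atm = 138000 Pa, v₂ = √(2gh + 2ΔP/ρ) = √(2·9.8·27.2 + 2·138000/921) = 28.9 m/s.

v ≈ 28.9 m/s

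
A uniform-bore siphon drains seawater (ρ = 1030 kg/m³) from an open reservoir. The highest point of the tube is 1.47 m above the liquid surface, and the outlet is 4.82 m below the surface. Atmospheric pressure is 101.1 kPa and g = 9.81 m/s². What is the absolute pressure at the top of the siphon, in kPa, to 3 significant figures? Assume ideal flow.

From the surface to the outlet (both open to atmosphere, surface at rest): v = √(2g·h_out) = √(2·9.81·4.82) = 9.72 m/s.
The bore is uniform, so the speed at the crest is the same v. Bernoulli surface→crest: P_atm = P_top + ½ρv² + ρg·h_top.
P_top = 101100 − ½·1030·9.72² − 1030·9.81·1.47 = 37500 Pa.

P_top ≈ 37.5 kPa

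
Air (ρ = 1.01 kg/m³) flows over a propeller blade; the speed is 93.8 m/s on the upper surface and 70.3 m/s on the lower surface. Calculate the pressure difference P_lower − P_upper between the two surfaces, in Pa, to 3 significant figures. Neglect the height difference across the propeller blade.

ΔP ≈ 1950 Pa

Bernoulli (same height): P_lower − P_upper = ½ρ(v_upper² − v_lower²).
ΔP = ½·1.01·(93.8² − 70.3²) = 1950 Pa.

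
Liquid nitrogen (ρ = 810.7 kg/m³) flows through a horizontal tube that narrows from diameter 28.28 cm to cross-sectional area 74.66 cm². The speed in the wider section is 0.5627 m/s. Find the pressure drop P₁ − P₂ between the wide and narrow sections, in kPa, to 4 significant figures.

ΔP ≈ 8.956 kPa

The volume flow rate is constant, so v₂ = (A₁/A₂)v₁ = (628.1/74.66)·0.5627 = 4.734 m/s.
The pipe is horizontal, so Bernoulli reduces to P₁ + ½ρv₁² = P₂ + ½ρv₂².
P₁ − P₂ = ½·810.7·(4.734² − 0.5627²) = ½·810.7·22.10 = 8956 Pa.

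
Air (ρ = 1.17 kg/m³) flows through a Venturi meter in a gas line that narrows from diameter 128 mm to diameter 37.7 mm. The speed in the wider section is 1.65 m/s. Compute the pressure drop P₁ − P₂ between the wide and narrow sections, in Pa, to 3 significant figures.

ΔP = 210 Pa

Continuity gives A₁v₁ = A₂v₂, so v₂ = (129 cm²)/(11.2 cm²) × 1.65 m/s = 19.0 m/s.
With no height change, Bernoulli's equation is P₁ + ½ρv₁² = P₂ + ½ρv₂².
P₁ − P₂ = ½·1.17·(19.0² − 1.65²) = ½·1.17·359 = 210 Pa.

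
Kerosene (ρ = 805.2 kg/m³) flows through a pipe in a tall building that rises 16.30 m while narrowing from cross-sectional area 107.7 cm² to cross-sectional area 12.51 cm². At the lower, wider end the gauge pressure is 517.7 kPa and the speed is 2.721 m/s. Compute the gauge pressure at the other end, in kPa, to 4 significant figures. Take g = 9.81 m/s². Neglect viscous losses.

The volume flow rate is constant, so v₂ = (A₁/A₂)v₁ = (107.7/12.51)·2.721 = 23.43 m/s.
Energy conservation along the streamline gives P₂ = P₁ − ½ρ(v₂² − v₁²) − ρg(h₂ − h₁).
P₂ = 517700 + ½·805.2·(2.721² − 23.43²) − 805.2·9.81·(+16.30) = 517700 + (-217900) − (128800) = 171000 Pa.

P₂ ≈ 171.0 kPa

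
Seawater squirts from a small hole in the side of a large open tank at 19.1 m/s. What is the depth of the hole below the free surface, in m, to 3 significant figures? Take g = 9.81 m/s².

Inverting v = √(2gh) gives h = v² / 2g.
h = 19.1²/(2·9.81) = 365/19.62 = 18.6 m.

18.6 m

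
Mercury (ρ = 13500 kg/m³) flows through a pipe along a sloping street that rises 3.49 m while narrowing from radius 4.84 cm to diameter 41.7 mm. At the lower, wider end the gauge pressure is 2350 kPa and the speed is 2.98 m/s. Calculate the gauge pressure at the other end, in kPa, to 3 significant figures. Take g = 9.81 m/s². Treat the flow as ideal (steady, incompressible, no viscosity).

Continuity gives A₁v₁ = A₂v₂, so v₂ = (73.6 cm²)/(13.7 cm²) × 2.98 m/s = 16.1 m/s.
Bernoulli: P₁ + ½ρv₁² + ρg h₁ = P₂ + ½ρv₂² + ρg h₂, so P₂ = P₁ + ½ρ(v₁² − v₂²) − ρg(h₂ − h₁).
P₂ = 2350000 + ½·13500·(2.98² − 16.1²) − 13500·9.81·(+3.49) = 2350000 + (-1680000) − (462000) = 207000 Pa.

P₂ = 207 kPa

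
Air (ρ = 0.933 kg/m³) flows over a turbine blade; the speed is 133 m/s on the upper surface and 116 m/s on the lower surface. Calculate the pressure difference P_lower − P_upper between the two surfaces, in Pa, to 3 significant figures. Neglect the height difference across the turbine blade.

1970 Pa

With negligible Δh, P + ½ρv² is constant, so P_low − P_up = ½ρ(v_up² − v_low²).
ΔP = ½·0.933·(133² − 116²) = 1970 Pa.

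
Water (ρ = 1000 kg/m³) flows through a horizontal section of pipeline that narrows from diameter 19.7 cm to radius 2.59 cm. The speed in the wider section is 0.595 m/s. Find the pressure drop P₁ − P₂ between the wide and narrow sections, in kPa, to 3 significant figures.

36.9 kPa

By continuity, v₂ = v₁·A₁/A₂ = 0.595·(305/21.1) = 8.61 m/s.
The pipe is horizontal, so Bernoulli reduces to P₁ + ½ρv₁² = P₂ + ½ρv₂².
P₁ − P₂ = ½·1000·(8.61² − 0.595²) = ½·1000·73.7 = 36900 Pa.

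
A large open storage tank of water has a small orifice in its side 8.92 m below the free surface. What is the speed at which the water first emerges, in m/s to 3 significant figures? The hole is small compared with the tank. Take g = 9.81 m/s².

Bernoulli from surface to hole (P equal, v_surface ≈ 0): v = √(2gh) = √(2×9.81×8.92) = 13.2 m/s.

v ≈ 13.2 m/s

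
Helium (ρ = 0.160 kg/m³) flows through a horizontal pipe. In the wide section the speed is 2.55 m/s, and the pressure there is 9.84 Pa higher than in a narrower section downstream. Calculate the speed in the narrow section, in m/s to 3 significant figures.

v₂ ≈ 11.4 m/s

Along the level pipe P + ½ρv² is conserved, hence v₂² = v₁² + 2(P₁ − P₂)/ρ.
v₂ = √(2.55² + 2·9.84/0.160) = √(6.50 + 123) = 11.4 m/s.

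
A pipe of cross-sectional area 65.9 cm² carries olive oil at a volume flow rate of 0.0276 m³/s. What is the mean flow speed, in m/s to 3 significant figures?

Q = 0.0276 m³/s = 0.0276 m³/s.
v = Q/A = 0.0276 / 0.00659 = 4.19 m/s.

v ≈ 4.19 m/s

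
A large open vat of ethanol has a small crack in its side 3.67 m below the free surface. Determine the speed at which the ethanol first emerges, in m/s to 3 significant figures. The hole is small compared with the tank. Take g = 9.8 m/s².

8.48 m/s

Torricelli's result v = √(2gh) gives v = √(2·9.8·3.67) = 8.48 m/s.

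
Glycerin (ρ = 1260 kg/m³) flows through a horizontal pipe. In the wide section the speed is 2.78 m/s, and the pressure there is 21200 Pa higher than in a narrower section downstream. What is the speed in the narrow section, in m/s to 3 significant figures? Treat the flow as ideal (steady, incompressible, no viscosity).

Horizontal Bernoulli: P₁ + ½ρv₁² = P₂ + ½ρv₂², so v₂² = v₁² + 2(P₁ − P₂)/ρ.
v₂ = √(2.78² + 2·21200/1260) = √(7.73 + 33.7) = 6.43 m/s.

6.43 m/s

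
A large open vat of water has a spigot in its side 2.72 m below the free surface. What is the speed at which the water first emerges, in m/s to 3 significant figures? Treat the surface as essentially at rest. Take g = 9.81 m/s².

With the surface at rest and both surface and jet at atmospheric pressure, Bernoulli gives ρg h = ½ρv², so v = √(2gh) = √(2·9.81·2.72) = 7.31 m/s.

v = 7.31 m/s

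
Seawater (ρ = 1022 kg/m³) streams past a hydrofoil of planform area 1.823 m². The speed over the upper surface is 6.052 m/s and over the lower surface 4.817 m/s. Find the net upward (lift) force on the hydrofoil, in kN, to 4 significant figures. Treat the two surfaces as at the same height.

F ≈ 12.50 kN

From P + ½ρv² = const at equal height, P_low − P_up = ½ρ(v_up² − v_low²).
ΔP = ½·1022·(6.052² − 4.817²) = 6859 Pa.
Lift = ΔP · A = 6859 × 1.823 = 12500 N.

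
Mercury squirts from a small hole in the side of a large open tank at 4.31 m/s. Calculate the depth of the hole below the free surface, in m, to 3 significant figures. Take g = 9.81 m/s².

h = 0.947 m

Inverting v = √(2gh) gives h = v² / 2g.
h = 4.31²/(2·9.81) = 18.6/19.62 = 0.947 m.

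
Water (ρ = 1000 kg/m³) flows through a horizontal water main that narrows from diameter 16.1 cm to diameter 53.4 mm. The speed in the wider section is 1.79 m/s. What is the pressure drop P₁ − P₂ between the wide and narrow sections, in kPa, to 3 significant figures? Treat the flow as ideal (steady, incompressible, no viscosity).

Continuity gives A₁v₁ = A₂v₂, so v₂ = (204 cm²)/(22.4 cm²) × 1.79 m/s = 16.3 m/s.
Along the horizontal streamline, P + ½ρv² is constant.
P₁ − P₂ = ½·1000·(16.3² − 1.79²) = ½·1000·262 = 131000 Pa.

131 kPa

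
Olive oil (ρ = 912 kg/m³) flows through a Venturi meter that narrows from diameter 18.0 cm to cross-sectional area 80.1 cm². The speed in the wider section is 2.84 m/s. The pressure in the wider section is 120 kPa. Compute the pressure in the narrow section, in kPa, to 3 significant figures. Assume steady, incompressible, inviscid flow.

P₂ = 86.6 kPa

By continuity, v₂ = v₁·A₁/A₂ = 2.84·(254/80.1) = 9.02 m/s.
With no height change, Bernoulli's equation is P₁ + ½ρv₁² = P₂ + ½ρv₂².
P₂ = P₁ − ½ρ(v₂² − v₁²) = 120000 − ½·912·(9.02² − 2.84²) = 120000 − 33400 = 86600 Pa.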